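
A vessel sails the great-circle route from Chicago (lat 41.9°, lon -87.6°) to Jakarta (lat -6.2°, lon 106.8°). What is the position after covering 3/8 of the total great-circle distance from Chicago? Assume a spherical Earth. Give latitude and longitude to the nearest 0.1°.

≈ lat 71.0°, lon 174.4°

Convert each endpoint to a unit vector on the sphere (x = cos φ cos λ, y = cos φ sin λ, z = sin φ).
The central angle between the endpoints is δ = arccos(p₁·p₂) ≈ 2.480 rad (142.1°).
Interpolate at f = 3/8 with slerp weights a = sin((1−f)δ)/sin δ ≈ 1.627, b = sin(fδ)/sin δ ≈ 1.304.
p = a·p₁ + b·p₂ ≈ (-0.324, 0.032, 0.946); φ = arcsin(p_z) ≈ 71.00°, λ = atan2(p_y, p_x) ≈ 174.45°.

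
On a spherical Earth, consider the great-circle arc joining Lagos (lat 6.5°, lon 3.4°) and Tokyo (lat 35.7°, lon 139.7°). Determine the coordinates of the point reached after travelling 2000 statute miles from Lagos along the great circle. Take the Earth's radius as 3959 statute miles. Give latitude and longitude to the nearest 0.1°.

≈ lat 27.5°, lon 24.4°

Write both endpoints as unit vectors p₁, p₂ with components (cos φ cos λ, cos φ sin λ, sin φ).
The central angle between the endpoints is δ = arccos(p₁·p₂) ≈ 2.114 rad (121.1°). The total great-circle distance is δ·R ≈ 2.114 × 3959 ≈ 8371 mi, so the target fraction is f = 2000/8371 ≈ 0.239.
Interpolate at f ≈ 0.239 with slerp weights a = sin((1−f)δ)/sin δ ≈ 1.168, b = sin(fδ)/sin δ ≈ 0.565.
p = a·p₁ + b·p₂ ≈ (0.808, 0.366, 0.462); φ = arcsin(p_z) ≈ 27.53°, λ = atan2(p_y, p_x) ≈ 24.36°.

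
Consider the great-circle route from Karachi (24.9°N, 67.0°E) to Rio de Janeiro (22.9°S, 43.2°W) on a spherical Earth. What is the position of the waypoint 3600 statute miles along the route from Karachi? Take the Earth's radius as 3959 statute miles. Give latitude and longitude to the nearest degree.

Convert each endpoint to a unit vector on the sphere (x = cos φ cos λ, y = cos φ sin λ, z = sin φ).
The central angle between the endpoints is δ = arccos(p₁·p₂) ≈ 2.040 rad (116.9°). The total great-circle distance is δ·R ≈ 2.040 × 3959 ≈ 8077 mi, so the target fraction is f = 3600/8077 ≈ 0.446.
Interpolate at f ≈ 0.446 with slerp weights a = sin((1−f)δ)/sin δ ≈ 1.015, b = sin(fδ)/sin δ ≈ 0.885.
p = a·p₁ + b·p₂ ≈ (0.954, 0.289, 0.083); φ = arcsin(p_z) ≈ 4.75°, λ = atan2(p_y, p_x) ≈ 16.86°.

≈ (5°N, 17°E)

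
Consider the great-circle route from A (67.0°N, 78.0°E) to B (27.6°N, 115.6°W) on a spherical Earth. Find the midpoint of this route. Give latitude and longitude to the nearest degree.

From cos δ = sin φ₁ sin φ₂ + cos φ₁ cos φ₂ cos Δλ, the central angle is δ ≈ 1.481 rad (84.8°).
Interpolate at f = 1/2 with slerp weights a = sin((1−f)δ)/sin δ ≈ 0.677, b = sin(fδ)/sin δ ≈ 0.677.
p = a·p₁ + b·p₂ ≈ (-0.204, -0.282, 0.937); φ = arcsin(p_z) ≈ 69.60°, λ = atan2(p_y, p_x) ≈ -125.88°.

≈ (70°N, 126°W)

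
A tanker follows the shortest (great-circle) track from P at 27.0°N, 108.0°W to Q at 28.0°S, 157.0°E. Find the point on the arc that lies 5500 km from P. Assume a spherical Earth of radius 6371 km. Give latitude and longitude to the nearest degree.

≈ 1°N, 152°W

Write both endpoints as unit vectors p₁, p₂ with components (cos φ cos λ, cos φ sin λ, sin φ).
The central angle between the endpoints is δ = arccos(p₁·p₂) ≈ 1.856 rad (106.4°). The total great-circle distance is δ·R ≈ 1.856 × 6371 ≈ 11827 km, so the target fraction is f = 5500/11827 ≈ 0.465.
Interpolate at f ≈ 0.465 with slerp weights a = sin((1−f)δ)/sin δ ≈ 0.873, b = sin(fδ)/sin δ ≈ 0.792.
p = a·p₁ + b·p₂ ≈ (-0.884, -0.467, 0.025); φ = arcsin(p_z) ≈ 1.40°, λ = atan2(p_y, p_x) ≈ -152.18°.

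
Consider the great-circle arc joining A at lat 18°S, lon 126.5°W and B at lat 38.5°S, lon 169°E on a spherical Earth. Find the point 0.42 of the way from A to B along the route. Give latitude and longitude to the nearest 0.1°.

The haversine formula gives a central angle δ ≈ 1.032 rad (59.1°) between the endpoints.
Interpolate at f = 0.42 with slerp weights a = sin((1−f)δ)/sin δ ≈ 0.657, b = sin(fδ)/sin δ ≈ 0.489.
p = a·p₁ + b·p₂ ≈ (-0.747, -0.429, -0.508); φ = arcsin(p_z) ≈ -30.50°, λ = atan2(p_y, p_x) ≈ -150.15°.

≈ lat 30.5°S, lon 150.2°W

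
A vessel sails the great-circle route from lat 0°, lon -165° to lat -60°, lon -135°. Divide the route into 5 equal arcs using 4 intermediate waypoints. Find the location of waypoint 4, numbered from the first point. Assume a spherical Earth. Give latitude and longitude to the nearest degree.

≈ lat -49°, lon -146°

Convert each endpoint to a unit vector on the sphere (x = cos φ cos λ, y = cos φ sin λ, z = sin φ).
The central angle between the endpoints is δ = arccos(p₁·p₂) ≈ 1.123 rad (64.3°).
Interpolate at f = 4/5 with slerp weights a = sin((1−f)δ)/sin δ ≈ 0.247, b = sin(fδ)/sin δ ≈ 0.868.
p = a·p₁ + b·p₂ ≈ (-0.546, -0.371, -0.752); φ = arcsin(p_z) ≈ -48.73°, λ = atan2(p_y, p_x) ≈ -145.79°.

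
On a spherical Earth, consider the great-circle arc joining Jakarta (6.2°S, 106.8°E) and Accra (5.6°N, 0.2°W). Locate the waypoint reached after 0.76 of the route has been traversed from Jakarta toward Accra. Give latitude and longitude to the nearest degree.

≈ (3°N, 26°E)

From cos δ = sin φ₁ sin φ₂ + cos φ₁ cos φ₂ cos Δλ, the central angle is δ ≈ 1.875 rad (107.4°).
Interpolate at f = 0.76 with slerp weights a = sin((1−f)δ)/sin δ ≈ 0.456, b = sin(fδ)/sin δ ≈ 1.037.
p = a·p₁ + b·p₂ ≈ (0.901, 0.430, 0.052); φ = arcsin(p_z) ≈ 2.98°, λ = atan2(p_y, p_x) ≈ 25.53°.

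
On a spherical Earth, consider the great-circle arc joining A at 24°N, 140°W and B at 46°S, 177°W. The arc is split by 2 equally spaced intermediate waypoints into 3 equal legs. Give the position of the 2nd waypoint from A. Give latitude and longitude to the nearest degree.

≈ 23°S, 161°W

The haversine formula gives a central angle δ ≈ 1.355 rad (77.6°) between the endpoints.
Interpolate at f = 2/3 with slerp weights a = sin((1−f)δ)/sin δ ≈ 0.447, b = sin(fδ)/sin δ ≈ 0.804.
p = a·p₁ + b·p₂ ≈ (-0.870, -0.292, -0.397); φ = arcsin(p_z) ≈ -23.37°, λ = atan2(p_y, p_x) ≈ -161.48°.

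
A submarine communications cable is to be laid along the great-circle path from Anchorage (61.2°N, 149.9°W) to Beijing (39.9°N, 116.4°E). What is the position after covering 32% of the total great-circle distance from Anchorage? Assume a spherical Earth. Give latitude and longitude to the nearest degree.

Convert each endpoint to a unit vector on the sphere (x = cos φ cos λ, y = cos φ sin λ, z = sin φ).
The central angle between the endpoints is δ = arccos(p₁·p₂) ≈ 1.002 rad (57.4°).
Interpolate at f = 0.32 with slerp weights a = sin((1−f)δ)/sin δ ≈ 0.748, b = sin(fδ)/sin δ ≈ 0.374.
p = a·p₁ + b·p₂ ≈ (-0.439, 0.076, 0.895); φ = arcsin(p_z) ≈ 63.52°, λ = atan2(p_y, p_x) ≈ 170.13°.

≈ (64°N, 170°E)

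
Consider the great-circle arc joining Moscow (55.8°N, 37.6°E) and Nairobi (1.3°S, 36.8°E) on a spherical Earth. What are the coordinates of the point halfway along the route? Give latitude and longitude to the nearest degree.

≈ (27°N, 37°E)

Write both endpoints as unit vectors p₁, p₂ with components (cos φ cos λ, cos φ sin λ, sin φ).
The central angle between the endpoints is δ = arccos(p₁·p₂) ≈ 0.997 rad (57.1°).
Interpolate at f = 1/2 with slerp weights a = sin((1−f)δ)/sin δ ≈ 0.569, b = sin(fδ)/sin δ ≈ 0.569.
p = a·p₁ + b·p₂ ≈ (0.709, 0.536, 0.458); φ = arcsin(p_z) ≈ 27.25°, λ = atan2(p_y, p_x) ≈ 37.09°.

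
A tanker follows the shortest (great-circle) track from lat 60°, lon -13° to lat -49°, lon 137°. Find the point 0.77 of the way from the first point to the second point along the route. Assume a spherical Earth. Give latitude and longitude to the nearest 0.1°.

≈ lat -19.4°, lon 109.9°

Convert each endpoint to a unit vector on the sphere (x = cos φ cos λ, y = cos φ sin λ, z = sin φ).
The central angle between the endpoints is δ = arccos(p₁·p₂) ≈ 2.787 rad (159.7°).
Interpolate at f = 0.77 with slerp weights a = sin((1−f)δ)/sin δ ≈ 1.721, b = sin(fδ)/sin δ ≈ 2.415.
p = a·p₁ + b·p₂ ≈ (-0.320, 0.887, -0.332); φ = arcsin(p_z) ≈ -19.42°, λ = atan2(p_y, p_x) ≈ 109.86°.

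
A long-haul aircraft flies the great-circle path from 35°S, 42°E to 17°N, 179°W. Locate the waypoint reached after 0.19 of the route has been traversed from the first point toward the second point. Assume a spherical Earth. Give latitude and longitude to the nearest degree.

≈ 38°S, 75°E

The haversine formula gives a central angle δ ≈ 2.432 rad (139.4°) between the endpoints.
Interpolate at f = 0.19 with slerp weights a = sin((1−f)δ)/sin δ ≈ 1.415, b = sin(fδ)/sin δ ≈ 0.685.
p = a·p₁ + b·p₂ ≈ (0.207, 0.764, -0.611); φ = arcsin(p_z) ≈ -37.68°, λ = atan2(p_y, p_x) ≈ 74.87°.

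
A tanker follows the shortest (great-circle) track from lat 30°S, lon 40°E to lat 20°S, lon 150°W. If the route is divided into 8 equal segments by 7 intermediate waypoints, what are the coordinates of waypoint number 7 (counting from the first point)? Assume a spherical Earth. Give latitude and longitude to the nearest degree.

≈ lat 36°S, lon 154°W

Write both endpoints as unit vectors p₁, p₂ with components (cos φ cos λ, cos φ sin λ, sin φ).
The central angle between the endpoints is δ = arccos(p₁·p₂) ≈ 2.253 rad (129.1°).
Interpolate at f = 7/8 with slerp weights a = sin((1−f)δ)/sin δ ≈ 0.358, b = sin(fδ)/sin δ ≈ 1.186.
p = a·p₁ + b·p₂ ≈ (-0.728, -0.358, -0.585); φ = arcsin(p_z) ≈ -35.78°, λ = atan2(p_y, p_x) ≈ -153.81°.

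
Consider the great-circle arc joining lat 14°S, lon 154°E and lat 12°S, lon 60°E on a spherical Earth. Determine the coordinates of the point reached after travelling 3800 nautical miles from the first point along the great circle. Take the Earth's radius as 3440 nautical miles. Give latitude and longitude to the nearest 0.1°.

The haversine formula gives a central angle δ ≈ 1.587 rad (90.9°) between the endpoints. The total great-circle distance is δ·R ≈ 1.587 × 3440 ≈ 5458 nmi, so the target fraction is f = 3800/5458 ≈ 0.696.
Interpolate at f ≈ 0.696 with slerp weights a = sin((1−f)δ)/sin δ ≈ 0.464, b = sin(fδ)/sin δ ≈ 0.893.
p = a·p₁ + b·p₂ ≈ (0.033, 0.954, -0.298); φ = arcsin(p_z) ≈ -17.33°, λ = atan2(p_y, p_x) ≈ 88.04°.

≈ lat 17.3°S, lon 88.0°E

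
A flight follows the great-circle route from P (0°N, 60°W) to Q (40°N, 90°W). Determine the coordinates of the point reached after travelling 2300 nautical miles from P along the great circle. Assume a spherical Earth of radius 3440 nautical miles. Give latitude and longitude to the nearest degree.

≈ (32°N, 82°W)

Write both endpoints as unit vectors p₁, p₂ with components (cos φ cos λ, cos φ sin λ, sin φ).
The central angle between the endpoints is δ = arccos(p₁·p₂) ≈ 0.845 rad (48.4°). The total great-circle distance is δ·R ≈ 0.845 × 3440 ≈ 2908 nmi, so the target fraction is f = 2300/2908 ≈ 0.791.
Interpolate at f ≈ 0.791 with slerp weights a = sin((1−f)δ)/sin δ ≈ 0.235, b = sin(fδ)/sin δ ≈ 0.828.
p = a·p₁ + b·p₂ ≈ (0.118, -0.838, 0.533); φ = arcsin(p_z) ≈ 32.18°, λ = atan2(p_y, p_x) ≈ -82.02°.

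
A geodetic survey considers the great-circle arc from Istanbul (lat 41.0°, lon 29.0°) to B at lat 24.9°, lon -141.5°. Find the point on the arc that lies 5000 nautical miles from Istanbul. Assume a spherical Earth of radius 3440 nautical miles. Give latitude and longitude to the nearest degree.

The haversine formula gives a central angle δ ≈ 1.981 rad (113.5°) between the endpoints. The total great-circle distance is δ·R ≈ 1.981 × 3440 ≈ 6815 nmi, so the target fraction is f = 5000/6815 ≈ 0.734.
Interpolate at f ≈ 0.734 with slerp weights a = sin((1−f)δ)/sin δ ≈ 0.549, b = sin(fδ)/sin δ ≈ 1.083.
p = a·p₁ + b·p₂ ≈ (-0.406, -0.411, 0.816); φ = arcsin(p_z) ≈ 54.71°, λ = atan2(p_y, p_x) ≈ -134.70°.

≈ lat 55°, lon -135°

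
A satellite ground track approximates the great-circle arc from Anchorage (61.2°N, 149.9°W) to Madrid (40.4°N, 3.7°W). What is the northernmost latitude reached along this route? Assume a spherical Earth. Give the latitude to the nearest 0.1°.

The great circle lies in the plane with unit normal n̂ = (p₁ × p₂)/|p₁ × p₂|.
Here n̂_z ≈ +0.212; the vertex latitude is φ_max = arccos|n̂_z| ≈ 77.8°.

≈ 77.8°N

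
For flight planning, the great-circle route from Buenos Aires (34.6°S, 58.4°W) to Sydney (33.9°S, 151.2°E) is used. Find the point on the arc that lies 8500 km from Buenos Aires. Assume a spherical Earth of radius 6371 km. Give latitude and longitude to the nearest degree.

≈ 59°S, 175°E

Write both endpoints as unit vectors p₁, p₂ with components (cos φ cos λ, cos φ sin λ, sin φ).
The central angle between the endpoints is δ = arccos(p₁·p₂) ≈ 1.852 rad (106.1°). The total great-circle distance is δ·R ≈ 1.852 × 6371 ≈ 11798 km, so the target fraction is f = 8500/11798 ≈ 0.720.
Interpolate at f ≈ 0.720 with slerp weights a = sin((1−f)δ)/sin δ ≈ 0.515, b = sin(fδ)/sin δ ≈ 1.012.
p = a·p₁ + b·p₂ ≈ (-0.514, 0.044, -0.857); φ = arcsin(p_z) ≈ -58.96°, λ = atan2(p_y, p_x) ≈ 175.16°.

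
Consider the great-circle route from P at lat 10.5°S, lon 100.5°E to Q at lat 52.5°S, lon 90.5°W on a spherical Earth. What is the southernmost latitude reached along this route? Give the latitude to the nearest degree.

≈ 83°S

The great circle lies in the plane with unit normal n̂ = (p₁ × p₂)/|p₁ × p₂|.
Here n̂_z ≈ +0.127; the vertex latitude is φ_max = arccos|n̂_z| ≈ 82.7°.
Check via Clairaut: cos φ_max = |cos φ₁| · sin C = cos(10.5°)·sin(172.6°) ≈ 0.127, again giving ≈ 82.7°.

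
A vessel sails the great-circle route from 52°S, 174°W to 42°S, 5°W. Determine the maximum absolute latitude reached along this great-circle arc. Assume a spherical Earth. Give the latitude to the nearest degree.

≈ 85°S

The great circle lies in the plane with unit normal n̂ = (p₁ × p₂)/|p₁ × p₂|.
Here n̂_z ≈ +0.088; the vertex latitude is φ_max = arccos|n̂_z| ≈ 85.0°.
Check via Clairaut: cos φ_max = |cos φ₁| · sin C = cos(52.0°)·sin(171.8°) ≈ 0.088, again giving ≈ 85.0°.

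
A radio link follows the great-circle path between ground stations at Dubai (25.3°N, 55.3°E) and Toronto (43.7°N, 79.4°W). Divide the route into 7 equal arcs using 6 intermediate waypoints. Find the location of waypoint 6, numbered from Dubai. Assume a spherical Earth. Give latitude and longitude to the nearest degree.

≈ 54°N, 64°W

Convert each endpoint to a unit vector on the sphere (x = cos φ cos λ, y = cos φ sin λ, z = sin φ).
The central angle between the endpoints is δ = arccos(p₁·p₂) ≈ 1.736 rad (99.5°).
Interpolate at f = 6/7 with slerp weights a = sin((1−f)δ)/sin δ ≈ 0.249, b = sin(fδ)/sin δ ≈ 1.010.
p = a·p₁ + b·p₂ ≈ (0.262, -0.533, 0.804); φ = arcsin(p_z) ≈ 53.55°, λ = atan2(p_y, p_x) ≈ -63.78°.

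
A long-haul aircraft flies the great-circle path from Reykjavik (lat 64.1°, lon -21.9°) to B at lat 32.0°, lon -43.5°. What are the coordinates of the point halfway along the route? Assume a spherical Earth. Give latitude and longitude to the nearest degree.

≈ lat 49°, lon -36°

Write both endpoints as unit vectors p₁, p₂ with components (cos φ cos λ, cos φ sin λ, sin φ).
The central angle between the endpoints is δ = arccos(p₁·p₂) ≈ 0.607 rad (34.8°).
Interpolate at f = 1/2 with slerp weights a = sin((1−f)δ)/sin δ ≈ 0.524, b = sin(fδ)/sin δ ≈ 0.524.
p = a·p₁ + b·p₂ ≈ (0.535, -0.391, 0.749); φ = arcsin(p_z) ≈ 48.51°, λ = atan2(p_y, p_x) ≈ -36.19°.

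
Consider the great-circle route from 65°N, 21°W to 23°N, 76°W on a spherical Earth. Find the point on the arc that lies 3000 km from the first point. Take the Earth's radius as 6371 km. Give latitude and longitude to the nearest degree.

Convert each endpoint to a unit vector on the sphere (x = cos φ cos λ, y = cos φ sin λ, z = sin φ).
The central angle between the endpoints is δ = arccos(p₁·p₂) ≈ 0.955 rad (54.7°). The total great-circle distance is δ·R ≈ 0.955 × 6371 ≈ 6087 km, so the target fraction is f = 3000/6087 ≈ 0.493.
Interpolate at f ≈ 0.493 with slerp weights a = sin((1−f)δ)/sin δ ≈ 0.570, b = sin(fδ)/sin δ ≈ 0.556.
p = a·p₁ + b·p₂ ≈ (0.349, -0.583, 0.734); φ = arcsin(p_z) ≈ 47.23°, λ = atan2(p_y, p_x) ≈ -59.09°.

≈ 47°N, 59°W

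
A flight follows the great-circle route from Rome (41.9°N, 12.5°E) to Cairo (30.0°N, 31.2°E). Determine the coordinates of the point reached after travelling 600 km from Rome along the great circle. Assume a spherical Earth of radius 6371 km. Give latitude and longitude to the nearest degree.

≈ (39°N, 18°E)

Convert each endpoint to a unit vector on the sphere (x = cos φ cos λ, y = cos φ sin λ, z = sin φ).
The central angle between the endpoints is δ = arccos(p₁·p₂) ≈ 0.335 rad (19.2°). The total great-circle distance is δ·R ≈ 0.335 × 6371 ≈ 2133 km, so the target fraction is f = 600/2133 ≈ 0.281.
Interpolate at f ≈ 0.281 with slerp weights a = sin((1−f)δ)/sin δ ≈ 0.725, b = sin(fδ)/sin δ ≈ 0.286.
p = a·p₁ + b·p₂ ≈ (0.739, 0.245, 0.627); φ = arcsin(p_z) ≈ 38.86°, λ = atan2(p_y, p_x) ≈ 18.36°.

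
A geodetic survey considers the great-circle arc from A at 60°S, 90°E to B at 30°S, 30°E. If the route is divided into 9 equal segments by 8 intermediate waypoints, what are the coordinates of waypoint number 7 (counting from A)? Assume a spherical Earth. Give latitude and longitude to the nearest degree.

The haversine formula gives a central angle δ ≈ 0.864 rad (49.5°) between the endpoints.
Interpolate at f = 7/9 with slerp weights a = sin((1−f)δ)/sin δ ≈ 0.251, b = sin(fδ)/sin δ ≈ 0.819.
p = a·p₁ + b·p₂ ≈ (0.614, 0.480, -0.627); φ = arcsin(p_z) ≈ -38.80°, λ = atan2(p_y, p_x) ≈ 38.01°.

≈ 39°S, 38°E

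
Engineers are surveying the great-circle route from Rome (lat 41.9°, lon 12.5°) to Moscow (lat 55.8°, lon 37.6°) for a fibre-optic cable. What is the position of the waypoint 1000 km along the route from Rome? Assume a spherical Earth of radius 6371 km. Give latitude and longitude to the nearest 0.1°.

≈ lat 48.4°, lon 21.4°

Convert each endpoint to a unit vector on the sphere (x = cos φ cos λ, y = cos φ sin λ, z = sin φ).
The central angle between the endpoints is δ = arccos(p₁·p₂) ≈ 0.373 rad (21.4°). The total great-circle distance is δ·R ≈ 0.373 × 6371 ≈ 2377 km, so the target fraction is f = 1000/2377 ≈ 0.421.
Interpolate at f ≈ 0.421 with slerp weights a = sin((1−f)δ)/sin δ ≈ 0.588, b = sin(fδ)/sin δ ≈ 0.429.
p = a·p₁ + b·p₂ ≈ (0.619, 0.242, 0.748); φ = arcsin(p_z) ≈ 48.38°, λ = atan2(p_y, p_x) ≈ 21.36°.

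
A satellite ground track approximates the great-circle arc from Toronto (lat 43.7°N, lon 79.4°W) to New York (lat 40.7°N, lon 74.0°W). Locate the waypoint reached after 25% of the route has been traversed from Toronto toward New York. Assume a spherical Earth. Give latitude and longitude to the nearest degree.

≈ lat 43°N, lon 78°W

Convert each endpoint to a unit vector on the sphere (x = cos φ cos λ, y = cos φ sin λ, z = sin φ).
The central angle between the endpoints is δ = arccos(p₁·p₂) ≈ 0.087 rad (5.0°).
Interpolate at f = 0.25 with slerp weights a = sin((1−f)δ)/sin δ ≈ 0.750, b = sin(fδ)/sin δ ≈ 0.250.
p = a·p₁ + b·p₂ ≈ (0.152, -0.716, 0.682); φ = arcsin(p_z) ≈ 42.97°, λ = atan2(p_y, p_x) ≈ -78.00°.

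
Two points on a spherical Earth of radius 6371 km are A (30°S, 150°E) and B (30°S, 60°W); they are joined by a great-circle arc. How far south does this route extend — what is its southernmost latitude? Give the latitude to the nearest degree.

≈ 66°S

The great circle lies in the plane with unit normal n̂ = (p₁ × p₂)/|p₁ × p₂|.
Here n̂_z ≈ +0.409; the vertex latitude is φ_max = arccos|n̂_z| ≈ 65.9°.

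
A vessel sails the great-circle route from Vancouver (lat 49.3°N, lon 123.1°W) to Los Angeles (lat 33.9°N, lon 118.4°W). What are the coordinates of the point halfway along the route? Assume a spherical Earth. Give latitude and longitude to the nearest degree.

Convert each endpoint to a unit vector on the sphere (x = cos φ cos λ, y = cos φ sin λ, z = sin φ).
The central angle between the endpoints is δ = arccos(p₁·p₂) ≈ 0.276 rad (15.8°).
Interpolate at f = 1/2 with slerp weights a = sin((1−f)δ)/sin δ ≈ 0.505, b = sin(fδ)/sin δ ≈ 0.505.
p = a·p₁ + b·p₂ ≈ (-0.379, -0.644, 0.664); φ = arcsin(p_z) ≈ 41.62°, λ = atan2(p_y, p_x) ≈ -120.47°.

≈ lat 42°N, lon 120°W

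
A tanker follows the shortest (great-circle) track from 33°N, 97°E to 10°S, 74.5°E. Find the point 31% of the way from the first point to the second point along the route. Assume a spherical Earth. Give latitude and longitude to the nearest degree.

≈ 20°N, 89°E

The haversine formula gives a central angle δ ≈ 0.839 rad (48.0°) between the endpoints.
Interpolate at f = 0.31 with slerp weights a = sin((1−f)δ)/sin δ ≈ 0.735, b = sin(fδ)/sin δ ≈ 0.346.
p = a·p₁ + b·p₂ ≈ (0.016, 0.940, 0.340); φ = arcsin(p_z) ≈ 19.91°, λ = atan2(p_y, p_x) ≈ 89.04°.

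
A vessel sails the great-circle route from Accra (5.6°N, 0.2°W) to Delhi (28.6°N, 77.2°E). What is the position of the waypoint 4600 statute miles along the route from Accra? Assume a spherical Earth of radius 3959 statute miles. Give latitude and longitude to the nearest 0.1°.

≈ 28.0°N, 66.2°E

Convert each endpoint to a unit vector on the sphere (x = cos φ cos λ, y = cos φ sin λ, z = sin φ).
The central angle between the endpoints is δ = arccos(p₁·p₂) ≈ 1.331 rad (76.3°). The total great-circle distance is δ·R ≈ 1.331 × 3959 ≈ 5270 mi, so the target fraction is f = 4600/5270 ≈ 0.873.
Interpolate at f ≈ 0.873 with slerp weights a = sin((1−f)δ)/sin δ ≈ 0.173, b = sin(fδ)/sin δ ≈ 0.945.
p = a·p₁ + b·p₂ ≈ (0.356, 0.808, 0.469); φ = arcsin(p_z) ≈ 27.97°, λ = atan2(p_y, p_x) ≈ 66.20°.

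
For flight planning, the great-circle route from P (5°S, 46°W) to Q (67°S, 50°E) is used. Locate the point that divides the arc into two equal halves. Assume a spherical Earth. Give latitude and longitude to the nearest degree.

≈ (44°S, 24°W)

From cos δ = sin φ₁ sin φ₂ + cos φ₁ cos φ₂ cos Δλ, the central angle is δ ≈ 1.531 rad (87.7°).
Interpolate at f = 1/2 with slerp weights a = sin((1−f)δ)/sin δ ≈ 0.694, b = sin(fδ)/sin δ ≈ 0.694.
p = a·p₁ + b·p₂ ≈ (0.654, -0.289, -0.699); φ = arcsin(p_z) ≈ -44.33°, λ = atan2(p_y, p_x) ≈ -23.87°.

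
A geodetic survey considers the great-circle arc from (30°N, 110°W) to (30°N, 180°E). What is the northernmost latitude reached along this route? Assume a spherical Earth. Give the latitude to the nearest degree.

The great circle lies in the plane with unit normal n̂ = (p₁ × p₂)/|p₁ × p₂|.
Here n̂_z ≈ -0.817; the vertex latitude is φ_max = arccos|n̂_z| ≈ 35.2°.
Check via Clairaut: cos φ_max = |cos φ₁| · sin C = cos(30.0°)·sin(70.7°) ≈ 0.817, again giving ≈ 35.2°.

≈ 35°N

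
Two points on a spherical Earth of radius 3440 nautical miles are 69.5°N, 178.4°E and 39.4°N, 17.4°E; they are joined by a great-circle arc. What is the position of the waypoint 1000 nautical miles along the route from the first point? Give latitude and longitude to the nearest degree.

Write both endpoints as unit vectors p₁, p₂ with components (cos φ cos λ, cos φ sin λ, sin φ).
The central angle between the endpoints is δ = arccos(p₁·p₂) ≈ 1.225 rad (70.2°). The total great-circle distance is δ·R ≈ 1.225 × 3440 ≈ 4215 nmi, so the target fraction is f = 1000/4215 ≈ 0.237.
Interpolate at f ≈ 0.237 with slerp weights a = sin((1−f)δ)/sin δ ≈ 0.855, b = sin(fδ)/sin δ ≈ 0.305.
p = a·p₁ + b·p₂ ≈ (-0.075, 0.079, 0.994); φ = arcsin(p_z) ≈ 83.77°, λ = atan2(p_y, p_x) ≈ 133.47°.

≈ 84°N, 133°E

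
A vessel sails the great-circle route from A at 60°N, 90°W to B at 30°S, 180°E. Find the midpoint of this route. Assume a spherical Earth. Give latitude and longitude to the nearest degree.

≈ 20°N, 150°W

The haversine formula gives a central angle δ ≈ 2.019 rad (115.7°) between the endpoints.
Interpolate at f = 1/2 with slerp weights a = sin((1−f)δ)/sin δ ≈ 0.939, b = sin(fδ)/sin δ ≈ 0.939.
p = a·p₁ + b·p₂ ≈ (-0.813, -0.470, 0.344); φ = arcsin(p_z) ≈ 20.10°, λ = atan2(p_y, p_x) ≈ -150.00°.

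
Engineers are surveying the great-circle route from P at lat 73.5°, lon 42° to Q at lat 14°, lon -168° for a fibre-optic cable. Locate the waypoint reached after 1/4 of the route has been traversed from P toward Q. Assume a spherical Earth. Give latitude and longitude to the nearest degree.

The haversine formula gives a central angle δ ≈ 1.577 rad (90.4°) between the endpoints.
Interpolate at f = 1/4 with slerp weights a = sin((1−f)δ)/sin δ ≈ 0.926, b = sin(fδ)/sin δ ≈ 0.384.
p = a·p₁ + b·p₂ ≈ (-0.169, 0.098, 0.981); φ = arcsin(p_z) ≈ 78.71°, λ = atan2(p_y, p_x) ≈ 149.82°.

≈ lat 79°, lon 150°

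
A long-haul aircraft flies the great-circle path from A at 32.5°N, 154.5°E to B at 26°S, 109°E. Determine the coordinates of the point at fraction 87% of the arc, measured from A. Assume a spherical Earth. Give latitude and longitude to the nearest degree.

Write both endpoints as unit vectors p₁, p₂ with components (cos φ cos λ, cos φ sin λ, sin φ).
The central angle between the endpoints is δ = arccos(p₁·p₂) ≈ 1.271 rad (72.8°).
Interpolate at f = 0.87 with slerp weights a = sin((1−f)δ)/sin δ ≈ 0.172, b = sin(fδ)/sin δ ≈ 0.935.
p = a·p₁ + b·p₂ ≈ (-0.405, 0.857, -0.318); φ = arcsin(p_z) ≈ -18.52°, λ = atan2(p_y, p_x) ≈ 115.27°.

≈ 19°S, 115°E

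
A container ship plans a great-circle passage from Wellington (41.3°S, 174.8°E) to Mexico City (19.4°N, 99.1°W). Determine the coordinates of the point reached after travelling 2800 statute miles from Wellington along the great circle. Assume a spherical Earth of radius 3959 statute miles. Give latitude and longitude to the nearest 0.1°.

≈ 20.9°S, 143.6°W

Write both endpoints as unit vectors p₁, p₂ with components (cos φ cos λ, cos φ sin λ, sin φ).
The central angle between the endpoints is δ = arccos(p₁·p₂) ≈ 1.743 rad (99.8°). The total great-circle distance is δ·R ≈ 1.743 × 3959 ≈ 6899 mi, so the target fraction is f = 2800/6899 ≈ 0.406.
Interpolate at f ≈ 0.406 with slerp weights a = sin((1−f)δ)/sin δ ≈ 0.873, b = sin(fδ)/sin δ ≈ 0.659.
p = a·p₁ + b·p₂ ≈ (-0.751, -0.555, -0.357); φ = arcsin(p_z) ≈ -20.92°, λ = atan2(p_y, p_x) ≈ -143.56°.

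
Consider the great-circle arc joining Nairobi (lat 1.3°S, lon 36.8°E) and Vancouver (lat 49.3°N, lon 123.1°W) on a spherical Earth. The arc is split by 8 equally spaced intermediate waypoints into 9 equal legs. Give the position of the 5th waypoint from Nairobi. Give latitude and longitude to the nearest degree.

≈ lat 64°N, lon 2°W

Convert each endpoint to a unit vector on the sphere (x = cos φ cos λ, y = cos φ sin λ, z = sin φ).
The central angle between the endpoints is δ = arccos(p₁·p₂) ≈ 2.252 rad (129.0°).
Interpolate at f = 5/9 with slerp weights a = sin((1−f)δ)/sin δ ≈ 1.083, b = sin(fδ)/sin δ ≈ 1.222.
p = a·p₁ + b·p₂ ≈ (0.432, -0.019, 0.902); φ = arcsin(p_z) ≈ 64.36°, λ = atan2(p_y, p_x) ≈ -2.45°.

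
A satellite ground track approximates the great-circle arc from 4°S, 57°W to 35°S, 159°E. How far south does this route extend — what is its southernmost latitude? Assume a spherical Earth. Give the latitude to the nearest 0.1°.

The great circle lies in the plane with unit normal n̂ = (p₁ × p₂)/|p₁ × p₂|.
Here n̂_z ≈ -0.613; the vertex latitude is φ_max = arccos|n̂_z| ≈ 52.2°.

≈ 52.2°S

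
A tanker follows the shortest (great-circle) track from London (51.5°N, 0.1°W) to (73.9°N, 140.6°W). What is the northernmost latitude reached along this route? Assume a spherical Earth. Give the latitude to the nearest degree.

≈ 82°N

The great circle lies in the plane with unit normal n̂ = (p₁ × p₂)/|p₁ × p₂|.
Here n̂_z ≈ -0.140; the vertex latitude is φ_max = arccos|n̂_z| ≈ 82.0°.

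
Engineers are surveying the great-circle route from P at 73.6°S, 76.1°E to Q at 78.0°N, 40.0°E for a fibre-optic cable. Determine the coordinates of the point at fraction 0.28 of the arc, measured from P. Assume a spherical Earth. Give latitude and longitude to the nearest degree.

≈ 31°S, 64°E

Write both endpoints as unit vectors p₁, p₂ with components (cos φ cos λ, cos φ sin λ, sin φ).
The central angle between the endpoints is δ = arccos(p₁·p₂) ≈ 2.670 rad (153.0°).
Interpolate at f = 0.28 with slerp weights a = sin((1−f)δ)/sin δ ≈ 2.067, b = sin(fδ)/sin δ ≈ 1.497.
p = a·p₁ + b·p₂ ≈ (0.379, 0.767, -0.519); φ = arcsin(p_z) ≈ -31.24°, λ = atan2(p_y, p_x) ≈ 63.71°.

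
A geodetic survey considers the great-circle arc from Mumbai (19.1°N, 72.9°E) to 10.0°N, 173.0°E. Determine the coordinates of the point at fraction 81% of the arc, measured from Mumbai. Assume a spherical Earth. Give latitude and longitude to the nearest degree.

≈ 16°N, 155°E

Convert each endpoint to a unit vector on the sphere (x = cos φ cos λ, y = cos φ sin λ, z = sin φ).
The central angle between the endpoints is δ = arccos(p₁·p₂) ≈ 1.677 rad (96.1°).
Interpolate at f = 0.81 with slerp weights a = sin((1−f)δ)/sin δ ≈ 0.315, b = sin(fδ)/sin δ ≈ 0.983.
p = a·p₁ + b·p₂ ≈ (-0.873, 0.403, 0.274); φ = arcsin(p_z) ≈ 15.89°, λ = atan2(p_y, p_x) ≈ 155.25°.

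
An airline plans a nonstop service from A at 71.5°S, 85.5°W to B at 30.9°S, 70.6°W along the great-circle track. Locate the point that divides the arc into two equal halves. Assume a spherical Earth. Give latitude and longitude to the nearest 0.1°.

≈ 51.4°S, 74.6°W

Convert each endpoint to a unit vector on the sphere (x = cos φ cos λ, y = cos φ sin λ, z = sin φ).
The central angle between the endpoints is δ = arccos(p₁·p₂) ≈ 0.723 rad (41.4°).
Interpolate at f = 1/2 with slerp weights a = sin((1−f)δ)/sin δ ≈ 0.535, b = sin(fδ)/sin δ ≈ 0.535.
p = a·p₁ + b·p₂ ≈ (0.166, -0.602, -0.781); φ = arcsin(p_z) ≈ -51.39°, λ = atan2(p_y, p_x) ≈ -74.61°.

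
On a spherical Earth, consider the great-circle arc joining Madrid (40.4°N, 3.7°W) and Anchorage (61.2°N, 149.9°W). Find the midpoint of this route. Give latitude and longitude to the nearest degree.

≈ (74°N, 40°W)

Write both endpoints as unit vectors p₁, p₂ with components (cos φ cos λ, cos φ sin λ, sin φ).
The central angle between the endpoints is δ = arccos(p₁·p₂) ≈ 1.305 rad (74.7°).
Interpolate at f = 1/2 with slerp weights a = sin((1−f)δ)/sin δ ≈ 0.629, b = sin(fδ)/sin δ ≈ 0.629.
p = a·p₁ + b·p₂ ≈ (0.216, -0.183, 0.959); φ = arcsin(p_z) ≈ 73.56°, λ = atan2(p_y, p_x) ≈ -40.27°.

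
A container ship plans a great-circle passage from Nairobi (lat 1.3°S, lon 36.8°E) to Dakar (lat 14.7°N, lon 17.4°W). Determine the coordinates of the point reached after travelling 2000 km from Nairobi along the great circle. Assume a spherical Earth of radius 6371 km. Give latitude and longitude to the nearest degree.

Write both endpoints as unit vectors p₁, p₂ with components (cos φ cos λ, cos φ sin λ, sin φ).
The central angle between the endpoints is δ = arccos(p₁·p₂) ≈ 0.977 rad (56.0°). The total great-circle distance is δ·R ≈ 0.977 × 6371 ≈ 6221 km, so the target fraction is f = 2000/6221 ≈ 0.321.
Interpolate at f ≈ 0.321 with slerp weights a = sin((1−f)δ)/sin δ ≈ 0.742, b = sin(fδ)/sin δ ≈ 0.373.
p = a·p₁ + b·p₂ ≈ (0.938, 0.337, 0.078); φ = arcsin(p_z) ≈ 4.46°, λ = atan2(p_y, p_x) ≈ 19.75°.

≈ lat 4°N, lon 20°E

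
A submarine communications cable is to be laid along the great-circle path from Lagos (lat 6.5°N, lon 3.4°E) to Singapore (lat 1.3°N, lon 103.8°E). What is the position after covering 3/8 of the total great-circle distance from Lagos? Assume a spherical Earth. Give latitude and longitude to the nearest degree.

From cos δ = sin φ₁ sin φ₂ + cos φ₁ cos φ₂ cos Δλ, the central angle is δ ≈ 1.748 rad (100.2°).
Interpolate at f = 3/8 with slerp weights a = sin((1−f)δ)/sin δ ≈ 0.902, b = sin(fδ)/sin δ ≈ 0.619.
p = a·p₁ + b·p₂ ≈ (0.747, 0.655, 0.116); φ = arcsin(p_z) ≈ 6.67°, λ = atan2(p_y, p_x) ≈ 41.23°.

≈ lat 7°N, lon 41°E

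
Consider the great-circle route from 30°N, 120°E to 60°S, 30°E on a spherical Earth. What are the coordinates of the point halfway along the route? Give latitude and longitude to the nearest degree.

≈ 20°S, 90°E

Convert each endpoint to a unit vector on the sphere (x = cos φ cos λ, y = cos φ sin λ, z = sin φ).
The central angle between the endpoints is δ = arccos(p₁·p₂) ≈ 2.019 rad (115.7°).
Interpolate at f = 1/2 with slerp weights a = sin((1−f)δ)/sin δ ≈ 0.939, b = sin(fδ)/sin δ ≈ 0.939.
p = a·p₁ + b·p₂ ≈ (0.000, 0.939, -0.344); φ = arcsin(p_z) ≈ -20.10°, λ = atan2(p_y, p_x) ≈ 90.00°.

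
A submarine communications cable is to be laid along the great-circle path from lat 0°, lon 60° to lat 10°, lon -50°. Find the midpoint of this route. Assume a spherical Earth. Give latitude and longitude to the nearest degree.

Convert each endpoint to a unit vector on the sphere (x = cos φ cos λ, y = cos φ sin λ, z = sin φ).
The central angle between the endpoints is δ = arccos(p₁·p₂) ≈ 1.914 rad (109.7°).
Interpolate at f = 1/2 with slerp weights a = sin((1−f)δ)/sin δ ≈ 0.868, b = sin(fδ)/sin δ ≈ 0.868.
p = a·p₁ + b·p₂ ≈ (0.984, 0.097, 0.151); φ = arcsin(p_z) ≈ 8.67°, λ = atan2(p_y, p_x) ≈ 5.63°.

≈ lat 9°, lon 6°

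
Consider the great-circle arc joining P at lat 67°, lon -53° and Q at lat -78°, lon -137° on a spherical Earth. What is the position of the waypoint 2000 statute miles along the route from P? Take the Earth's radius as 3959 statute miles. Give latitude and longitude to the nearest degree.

≈ lat 40°, lon -70°

From cos δ = sin φ₁ sin φ₂ + cos φ₁ cos φ₂ cos Δλ, the central angle is δ ≈ 2.672 rad (153.1°). The total great-circle distance is δ·R ≈ 2.672 × 3959 ≈ 10580 mi, so the target fraction is f = 2000/10580 ≈ 0.189.
Interpolate at f ≈ 0.189 with slerp weights a = sin((1−f)δ)/sin δ ≈ 1.830, b = sin(fδ)/sin δ ≈ 1.070.
p = a·p₁ + b·p₂ ≈ (0.267, -0.723, 0.637); φ = arcsin(p_z) ≈ 39.59°, λ = atan2(p_y, p_x) ≈ -69.69°.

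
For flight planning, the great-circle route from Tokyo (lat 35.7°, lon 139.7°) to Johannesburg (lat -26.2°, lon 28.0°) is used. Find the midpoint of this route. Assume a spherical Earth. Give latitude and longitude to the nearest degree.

Convert each endpoint to a unit vector on the sphere (x = cos φ cos λ, y = cos φ sin λ, z = sin φ).
The central angle between the endpoints is δ = arccos(p₁·p₂) ≈ 2.126 rad (121.8°).
Interpolate at f = 1/2 with slerp weights a = sin((1−f)δ)/sin δ ≈ 1.028, b = sin(fδ)/sin δ ≈ 1.028.
p = a·p₁ + b·p₂ ≈ (0.178, 0.973, 0.146); φ = arcsin(p_z) ≈ 8.40°, λ = atan2(p_y, p_x) ≈ 79.65°.

≈ lat 8°, lon 80°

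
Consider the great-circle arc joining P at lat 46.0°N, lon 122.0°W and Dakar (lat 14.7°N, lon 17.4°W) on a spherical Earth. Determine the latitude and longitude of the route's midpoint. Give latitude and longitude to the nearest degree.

≈ lat 43°N, lon 58°W

The haversine formula gives a central angle δ ≈ 1.558 rad (89.2°) between the endpoints.
Interpolate at f = 1/2 with slerp weights a = sin((1−f)δ)/sin δ ≈ 0.702, b = sin(fδ)/sin δ ≈ 0.702.
p = a·p₁ + b·p₂ ≈ (0.390, -0.617, 0.684); φ = arcsin(p_z) ≈ 43.13°, λ = atan2(p_y, p_x) ≈ -57.72°.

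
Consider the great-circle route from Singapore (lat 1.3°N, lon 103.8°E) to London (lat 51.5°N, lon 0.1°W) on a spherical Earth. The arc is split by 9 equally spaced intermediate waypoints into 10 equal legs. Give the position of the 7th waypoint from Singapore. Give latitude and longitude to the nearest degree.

≈ lat 48°N, lon 46°E

Convert each endpoint to a unit vector on the sphere (x = cos φ cos λ, y = cos φ sin λ, z = sin φ).
The central angle between the endpoints is δ = arccos(p₁·p₂) ≈ 1.703 rad (97.6°).
Interpolate at f = 7/10 with slerp weights a = sin((1−f)δ)/sin δ ≈ 0.493, b = sin(fδ)/sin δ ≈ 0.937.
p = a·p₁ + b·p₂ ≈ (0.466, 0.478, 0.745); φ = arcsin(p_z) ≈ 48.14°, λ = atan2(p_y, p_x) ≈ 45.73°.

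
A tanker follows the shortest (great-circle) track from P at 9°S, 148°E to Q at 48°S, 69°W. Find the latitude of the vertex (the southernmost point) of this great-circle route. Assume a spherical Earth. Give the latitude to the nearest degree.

The great circle lies in the plane with unit normal n̂ = (p₁ × p₂)/|p₁ × p₂|.
Here n̂_z ≈ +0.436; the vertex latitude is φ_max = arccos|n̂_z| ≈ 64.1°.
Check via Clairaut: cos φ_max = |cos φ₁| · sin C = cos(9.0°)·sin(153.8°) ≈ 0.436, again giving ≈ 64.1°.

≈ 64°S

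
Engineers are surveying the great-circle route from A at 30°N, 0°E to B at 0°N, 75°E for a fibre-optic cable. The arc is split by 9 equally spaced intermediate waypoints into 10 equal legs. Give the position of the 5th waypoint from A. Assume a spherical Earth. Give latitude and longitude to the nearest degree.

From cos δ = sin φ₁ sin φ₂ + cos φ₁ cos φ₂ cos Δλ, the central angle is δ ≈ 1.345 rad (77.0°).
Interpolate at f = 5/10 with slerp weights a = sin((1−f)δ)/sin δ ≈ 0.639, b = sin(fδ)/sin δ ≈ 0.639.
p = a·p₁ + b·p₂ ≈ (0.719, 0.617, 0.320); φ = arcsin(p_z) ≈ 18.64°, λ = atan2(p_y, p_x) ≈ 40.65°.

≈ 19°N, 41°E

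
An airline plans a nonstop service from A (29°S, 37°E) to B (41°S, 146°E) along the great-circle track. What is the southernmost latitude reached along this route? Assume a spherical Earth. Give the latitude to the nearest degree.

The great circle lies in the plane with unit normal n̂ = (p₁ × p₂)/|p₁ × p₂|.
Here n̂_z ≈ +0.627; the vertex latitude is φ_max = arccos|n̂_z| ≈ 51.1°.
Check via Clairaut: cos φ_max = |cos φ₁| · sin C = cos(29.0°)·sin(134.2°) ≈ 0.627, again giving ≈ 51.1°.

≈ 51°S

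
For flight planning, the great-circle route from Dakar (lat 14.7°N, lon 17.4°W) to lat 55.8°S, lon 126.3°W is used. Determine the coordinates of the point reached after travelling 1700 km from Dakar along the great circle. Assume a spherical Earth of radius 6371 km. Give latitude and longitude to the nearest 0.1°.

Write both endpoints as unit vectors p₁, p₂ with components (cos φ cos λ, cos φ sin λ, sin φ).
The central angle between the endpoints is δ = arccos(p₁·p₂) ≈ 1.967 rad (112.7°). The total great-circle distance is δ·R ≈ 1.967 × 6371 ≈ 12532 km, so the target fraction is f = 1700/12532 ≈ 0.136.
Interpolate at f ≈ 0.136 with slerp weights a = sin((1−f)δ)/sin δ ≈ 1.075, b = sin(fδ)/sin δ ≈ 0.286.
p = a·p₁ + b·p₂ ≈ (0.897, -0.440, 0.036); φ = arcsin(p_z) ≈ 2.08°, λ = atan2(p_y, p_x) ≈ -26.15°.

≈ lat 2.1°N, lon 26.1°W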